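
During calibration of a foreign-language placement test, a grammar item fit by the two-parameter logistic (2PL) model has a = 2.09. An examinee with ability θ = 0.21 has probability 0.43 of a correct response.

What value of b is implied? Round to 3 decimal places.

0.345

P(θ) = 1 / (1 + exp(−a(θ − b)))
logit(0.43) = ln(0.43/0.57) = -0.2819
b = θ − logit/(a) = 0.21 − (-0.2819)/2.0900 = 0.3449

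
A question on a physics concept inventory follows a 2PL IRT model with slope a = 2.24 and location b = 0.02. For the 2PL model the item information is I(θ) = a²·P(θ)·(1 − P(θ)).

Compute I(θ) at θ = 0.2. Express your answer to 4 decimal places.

1.2048

P = 1/(1+e^{-0.4032}) = 0.5995
P(1−P) = 0.5995 × 0.4005 = 0.2401
I = a² × P(1−P) = 2.24² × 0.2401 = 1.20477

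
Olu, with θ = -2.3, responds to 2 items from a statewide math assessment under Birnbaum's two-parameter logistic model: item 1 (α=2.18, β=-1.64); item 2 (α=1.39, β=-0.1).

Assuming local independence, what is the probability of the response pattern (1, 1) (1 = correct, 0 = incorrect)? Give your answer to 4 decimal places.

0.0086

P(θ) = 1 / (1 + exp(−α(θ − β)))
P_1 = 1/(1+e^{1.4388}) = 0.1917
P_2 = 1/(1+e^{3.0580}) = 0.0449
L = P_1 × P_2 = 0.1917 × 0.0449 = 0.00860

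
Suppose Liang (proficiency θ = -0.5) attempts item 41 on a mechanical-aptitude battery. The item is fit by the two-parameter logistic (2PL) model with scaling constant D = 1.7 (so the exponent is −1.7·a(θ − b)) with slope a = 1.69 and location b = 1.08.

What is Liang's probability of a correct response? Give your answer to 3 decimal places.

0.011

P(θ) = 1 / (1 + exp(−D·a(θ − b)))
Exponent: 1.7 × 1.69 × (-0.5 − 1.08) = -4.5393
1/(1 + e^{4.5393}) = 0.0106
P = 0.0106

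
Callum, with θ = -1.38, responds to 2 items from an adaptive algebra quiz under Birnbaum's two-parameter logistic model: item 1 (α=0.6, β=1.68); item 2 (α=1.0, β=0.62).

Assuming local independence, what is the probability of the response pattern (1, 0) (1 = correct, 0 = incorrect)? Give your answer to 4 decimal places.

P(θ) = 1 / (1 + exp(−α(θ − β)))
P_1 = 1/(1+e^{1.8360}) = 0.1375
P_2 = 1/(1+e^{2.0000}) = 0.1192
L = P_1 × (1−P_2) = 0.1375 × 0.8808 = 0.12113

0.1211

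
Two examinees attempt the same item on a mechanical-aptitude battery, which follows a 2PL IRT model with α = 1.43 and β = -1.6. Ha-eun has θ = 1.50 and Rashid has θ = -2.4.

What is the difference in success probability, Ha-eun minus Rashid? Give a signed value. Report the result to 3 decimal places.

P(θ) = 1 / (1 + exp(−α(θ − β)))
P(Ha-eun) = 0.9883  [exponent 4.4330]
P(Rashid) = 0.2416  [exponent -1.1440]
Difference = 0.9883 − 0.2416 = 0.7467

0.747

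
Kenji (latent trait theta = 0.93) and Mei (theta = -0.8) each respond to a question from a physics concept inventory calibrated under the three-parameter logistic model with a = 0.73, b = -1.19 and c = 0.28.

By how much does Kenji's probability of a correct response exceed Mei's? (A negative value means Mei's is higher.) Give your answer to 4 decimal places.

0.1828

P(theta) = c + (1 − c) · 1 / (1 + exp(−a(theta − b)))
P(Kenji) = 0.8737  [exponent 1.5476]
P(Mei) = 0.6909  [exponent 0.2847]
Difference = 0.8737 − 0.6909 = 0.1828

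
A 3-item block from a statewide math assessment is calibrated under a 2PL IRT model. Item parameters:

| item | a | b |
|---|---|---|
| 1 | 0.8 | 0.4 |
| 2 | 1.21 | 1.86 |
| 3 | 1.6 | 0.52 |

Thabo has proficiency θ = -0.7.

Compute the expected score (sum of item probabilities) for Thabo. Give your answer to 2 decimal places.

P(θ) = 1 / (1 + exp(−a(θ − b)))
P_1 = 1/(1+e^{0.8800}) = 0.2932
P_2 = 1/(1+e^{3.0976}) = 0.0432
P_3 = 1/(1+e^{1.9520}) = 0.1243
E[score] = 0.2932 + 0.0432 + 0.1243 = 0.4607

0.46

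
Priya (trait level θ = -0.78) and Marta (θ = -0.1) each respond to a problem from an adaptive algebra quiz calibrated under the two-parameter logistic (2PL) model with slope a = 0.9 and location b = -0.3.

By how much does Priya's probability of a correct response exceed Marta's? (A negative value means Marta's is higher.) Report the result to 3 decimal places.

-0.151

P(θ) = 1 / (1 + exp(−a(θ − b)))
P(Priya) = 0.3936  [exponent -0.4320]
P(Marta) = 0.5449  [exponent 0.1800]
Difference = 0.3936 − 0.5449 = -0.1512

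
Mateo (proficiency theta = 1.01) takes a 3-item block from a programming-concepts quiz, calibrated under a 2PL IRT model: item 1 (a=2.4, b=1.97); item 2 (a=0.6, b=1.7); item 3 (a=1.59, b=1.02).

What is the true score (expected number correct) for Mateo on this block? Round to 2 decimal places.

P(theta) = 1 / (1 + exp(−a(theta − b)))
P_1 = 1/(1+e^{2.3040}) = 0.0908
P_2 = 1/(1+e^{0.4140}) = 0.3980
P_3 = 1/(1+e^{0.0159}) = 0.4960
E[score] = 0.0908 + 0.3980 + 0.4960 = 0.9848

0.98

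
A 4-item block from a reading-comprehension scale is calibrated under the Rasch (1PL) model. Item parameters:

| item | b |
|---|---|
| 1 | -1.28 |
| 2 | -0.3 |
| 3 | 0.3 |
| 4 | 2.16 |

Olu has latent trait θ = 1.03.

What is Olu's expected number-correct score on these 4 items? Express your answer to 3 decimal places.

2.620

P(θ) = 1 / (1 + exp(−(θ − b)))
P_1 = 1/(1+e^{-2.3100}) = 0.9097
P_2 = 1/(1+e^{-1.3300}) = 0.7908
P_3 = 1/(1+e^{-0.7300}) = 0.6748
P_4 = 1/(1+e^{1.1300}) = 0.2442
E[score] = 0.9097 + 0.7908 + 0.6748 + 0.2442 = 2.6195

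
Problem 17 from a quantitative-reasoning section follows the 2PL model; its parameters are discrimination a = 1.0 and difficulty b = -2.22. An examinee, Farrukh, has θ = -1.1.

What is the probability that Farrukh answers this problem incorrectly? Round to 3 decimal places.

P(θ) = 1 / (1 + exp(−a(θ − b)))
Exponent: 1.0 × (-1.1 − (-2.22)) = 1.1200
1/(1 + e^{-1.1200}) = 0.7540
P(incorrect) = 1 − 0.7540 = 0.2460

0.246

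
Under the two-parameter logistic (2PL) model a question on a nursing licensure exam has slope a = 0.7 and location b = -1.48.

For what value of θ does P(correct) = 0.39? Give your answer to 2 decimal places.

P(θ) = 1 / (1 + exp(−a(θ − b)))
logit = ln(0.3900/0.6100) = -0.4473
θ = b + logit/(a) = -1.48 + (-0.4473)/0.7000 = -2.1190

-2.12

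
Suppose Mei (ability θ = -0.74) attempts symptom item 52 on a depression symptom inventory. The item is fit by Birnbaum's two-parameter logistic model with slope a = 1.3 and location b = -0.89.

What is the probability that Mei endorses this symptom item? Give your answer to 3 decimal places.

0.549

P(θ) = 1 / (1 + exp(−a(θ − b)))
Exponent: 1.3 × (-0.74 − (-0.89)) = 0.1950
1/(1 + e^{-0.1950}) = 0.5486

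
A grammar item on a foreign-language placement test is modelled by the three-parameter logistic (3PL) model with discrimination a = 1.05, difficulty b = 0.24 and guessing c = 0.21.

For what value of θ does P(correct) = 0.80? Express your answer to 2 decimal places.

P(θ) = c + (1 − c) · 1 / (1 + exp(−a(θ − b)))
Remove guessing floor: (0.80 − 0.21)/(1 − 0.21) = 0.7468
logit = ln(0.7468/0.2532) = 1.0818
θ = b + logit/(a) = 0.24 + 1.0818/1.0500 = 1.2703

1.27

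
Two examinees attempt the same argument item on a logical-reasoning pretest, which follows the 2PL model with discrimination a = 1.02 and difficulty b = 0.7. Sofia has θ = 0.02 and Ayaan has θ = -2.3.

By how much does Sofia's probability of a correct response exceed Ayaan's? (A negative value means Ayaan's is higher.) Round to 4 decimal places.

0.2884

P(θ) = 1 / (1 + exp(−a(θ − b)))
P(Sofia) = 0.3332  [exponent -0.6936]
P(Ayaan) = 0.0448  [exponent -3.0600]
Difference = 0.3332 − 0.0448 = 0.2884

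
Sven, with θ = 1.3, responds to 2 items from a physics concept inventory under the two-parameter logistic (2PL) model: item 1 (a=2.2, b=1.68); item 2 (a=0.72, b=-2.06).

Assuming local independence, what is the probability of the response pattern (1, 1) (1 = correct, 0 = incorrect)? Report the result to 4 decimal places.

0.2777

P(θ) = 1 / (1 + exp(−a(θ − b)))
P_1 = 1/(1+e^{0.8360}) = 0.3024
P_2 = 1/(1+e^{-2.4192}) = 0.9183
L = P_1 × P_2 = 0.3024 × 0.9183 = 0.27767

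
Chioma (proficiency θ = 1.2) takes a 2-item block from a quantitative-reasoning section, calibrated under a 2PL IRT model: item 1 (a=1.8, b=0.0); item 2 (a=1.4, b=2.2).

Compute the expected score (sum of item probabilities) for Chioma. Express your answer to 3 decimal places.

P(θ) = 1 / (1 + exp(−a(θ − b)))
P_1 = 1/(1+e^{-2.1600}) = 0.8966
P_2 = 1/(1+e^{1.4000}) = 0.1978
E[score] = 0.8966 + 0.1978 = 1.0944

1.094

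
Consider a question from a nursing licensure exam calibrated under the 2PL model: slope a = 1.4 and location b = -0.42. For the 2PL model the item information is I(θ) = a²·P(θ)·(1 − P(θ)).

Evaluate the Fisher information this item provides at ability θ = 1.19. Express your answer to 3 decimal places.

0.169

P = 1/(1+e^{-2.2540}) = 0.9050
P(1−P) = 0.9050 × 0.0950 = 0.0860
I = a² × P(1−P) = 1.4² × 0.0860 = 0.16852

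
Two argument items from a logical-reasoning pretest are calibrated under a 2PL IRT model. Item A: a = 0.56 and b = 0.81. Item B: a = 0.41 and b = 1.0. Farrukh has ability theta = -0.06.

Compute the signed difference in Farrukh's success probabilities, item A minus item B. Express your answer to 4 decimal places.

-0.0125

P(theta) = 1 / (1 + exp(−a(theta − b)))
P_A = 0.3806
P_B = 0.3930
P_A − P_B = -0.0125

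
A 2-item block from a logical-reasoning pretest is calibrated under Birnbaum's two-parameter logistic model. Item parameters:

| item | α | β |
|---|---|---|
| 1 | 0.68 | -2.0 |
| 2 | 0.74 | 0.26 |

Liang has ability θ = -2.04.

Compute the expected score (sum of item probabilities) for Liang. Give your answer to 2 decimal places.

P(θ) = 1 / (1 + exp(−α(θ − β)))
P_1 = 1/(1+e^{0.0272}) = 0.4932
P_2 = 1/(1+e^{1.7020}) = 0.1542
E[score] = 0.4932 + 0.1542 = 0.6474

0.65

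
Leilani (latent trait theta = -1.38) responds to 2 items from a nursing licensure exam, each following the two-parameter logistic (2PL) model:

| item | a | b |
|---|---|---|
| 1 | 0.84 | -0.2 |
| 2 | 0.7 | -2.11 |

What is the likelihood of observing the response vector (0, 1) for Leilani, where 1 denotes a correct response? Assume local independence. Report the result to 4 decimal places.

0.4559

P(theta) = 1 / (1 + exp(−a(theta − b)))
P_1 = 1/(1+e^{0.9912}) = 0.2707
P_2 = 1/(1+e^{-0.5110}) = 0.6250
L = (1−P_1) × P_2 = 0.7293 × 0.6250 = 0.45586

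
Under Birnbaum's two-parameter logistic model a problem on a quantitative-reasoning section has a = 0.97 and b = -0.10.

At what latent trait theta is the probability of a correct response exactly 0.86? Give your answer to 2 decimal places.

1.77

P(theta) = 1 / (1 + exp(−a(theta − b)))
logit = ln(0.8600/0.1400) = 1.8153
theta = b + logit/(a) = -0.10 + 1.8153/0.9700 = 1.7714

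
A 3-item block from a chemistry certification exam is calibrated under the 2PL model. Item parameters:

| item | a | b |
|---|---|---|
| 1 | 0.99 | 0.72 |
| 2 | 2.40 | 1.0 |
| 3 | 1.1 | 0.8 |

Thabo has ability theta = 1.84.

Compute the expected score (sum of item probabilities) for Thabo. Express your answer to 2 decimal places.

2.39

P(theta) = 1 / (1 + exp(−a(theta − b)))
P_1 = 1/(1+e^{-1.1088}) = 0.7519
P_2 = 1/(1+e^{-2.0160}) = 0.8825
P_3 = 1/(1+e^{-1.1440}) = 0.7584
E[score] = 0.7519 + 0.8825 + 0.7584 = 2.3928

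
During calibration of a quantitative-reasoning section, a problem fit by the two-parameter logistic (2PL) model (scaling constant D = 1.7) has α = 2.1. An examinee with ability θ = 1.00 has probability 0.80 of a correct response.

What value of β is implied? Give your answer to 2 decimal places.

0.61

P(θ) = 1 / (1 + exp(−D·α(θ − β)))
logit(0.80) = ln(0.80/0.20) = 1.3863
β = θ − logit/(1.7·α) = 1.00 − 1.3863/3.5700 = 0.6117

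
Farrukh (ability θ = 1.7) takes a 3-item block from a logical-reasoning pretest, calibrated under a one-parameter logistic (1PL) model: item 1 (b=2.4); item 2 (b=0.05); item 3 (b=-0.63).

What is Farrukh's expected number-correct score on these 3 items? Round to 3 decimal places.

2.082

P(θ) = 1 / (1 + exp(−(θ − b)))
P_1 = 1/(1+e^{0.7000}) = 0.3318
P_2 = 1/(1+e^{-1.6500}) = 0.8389
P_3 = 1/(1+e^{-2.3300}) = 0.9113
E[score] = 0.3318 + 0.8389 + 0.9113 = 2.0820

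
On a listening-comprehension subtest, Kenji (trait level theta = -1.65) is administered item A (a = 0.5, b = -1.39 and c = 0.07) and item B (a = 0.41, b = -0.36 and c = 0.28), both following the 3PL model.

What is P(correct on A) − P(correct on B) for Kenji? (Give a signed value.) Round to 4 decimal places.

P(theta) = c + (1 − c) · 1 / (1 + exp(−a(theta − b)))
P_A = 0.5048
P_B = 0.5470
P_A − P_B = -0.0421

-0.0421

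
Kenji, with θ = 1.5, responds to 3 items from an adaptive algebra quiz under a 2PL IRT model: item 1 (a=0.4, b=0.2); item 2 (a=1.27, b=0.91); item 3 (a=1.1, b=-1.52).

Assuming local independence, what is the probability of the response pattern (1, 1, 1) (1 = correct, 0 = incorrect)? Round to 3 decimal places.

0.411

P(θ) = 1 / (1 + exp(−a(θ − b)))
P_1 = 1/(1+e^{-0.5200}) = 0.6271
P_2 = 1/(1+e^{-0.7493}) = 0.6790
P_3 = 1/(1+e^{-3.3220}) = 0.9652
L = P_1 × P_2 × P_3 = 0.6271 × 0.6790 × 0.9652 = 0.41102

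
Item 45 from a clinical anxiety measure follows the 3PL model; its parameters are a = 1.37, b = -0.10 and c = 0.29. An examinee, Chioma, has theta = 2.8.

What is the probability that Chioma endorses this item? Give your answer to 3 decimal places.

P(theta) = c + (1 − c) · 1 / (1 + exp(−a(theta − b)))
Exponent: 1.37 × (2.8 − (-0.10)) = 3.9730
1/(1 + e^{-3.9730}) = 0.9815
P = 0.29 + 0.71 × 0.9815 = 0.9869

0.987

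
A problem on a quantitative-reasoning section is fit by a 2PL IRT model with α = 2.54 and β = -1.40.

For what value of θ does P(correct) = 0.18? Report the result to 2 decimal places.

P(θ) = 1 / (1 + exp(−α(θ − β)))
logit = ln(0.1800/0.8200) = -1.5163
θ = β + logit/(α) = -1.40 + (-1.5163)/2.5400 = -1.9970

-2.00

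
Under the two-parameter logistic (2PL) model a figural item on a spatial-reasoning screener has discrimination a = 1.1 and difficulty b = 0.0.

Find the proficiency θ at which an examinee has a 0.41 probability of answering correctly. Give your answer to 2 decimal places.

P(θ) = 1 / (1 + exp(−a(θ − b)))
logit = ln(0.4100/0.5900) = -0.3640
θ = b + logit/(a) = 0.0 + (-0.3640)/1.1000 = -0.3309

-0.33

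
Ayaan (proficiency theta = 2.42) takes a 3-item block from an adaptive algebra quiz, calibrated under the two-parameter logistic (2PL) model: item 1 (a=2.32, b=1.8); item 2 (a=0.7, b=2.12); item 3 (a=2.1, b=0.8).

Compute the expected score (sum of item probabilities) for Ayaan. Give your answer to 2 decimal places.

2.33

P(theta) = 1 / (1 + exp(−a(theta − b)))
P_1 = 1/(1+e^{-1.4384}) = 0.8082
P_2 = 1/(1+e^{-0.2100}) = 0.5523
P_3 = 1/(1+e^{-3.4020}) = 0.9678
E[score] = 0.8082 + 0.5523 + 0.9678 = 2.3283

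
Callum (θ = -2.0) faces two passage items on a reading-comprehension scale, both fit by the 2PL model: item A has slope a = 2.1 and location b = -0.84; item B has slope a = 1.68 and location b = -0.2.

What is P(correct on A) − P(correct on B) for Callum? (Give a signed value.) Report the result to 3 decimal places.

P(θ) = 1 / (1 + exp(−a(θ − b)))
P_A = 0.0805
P_B = 0.0464
P_A − P_B = 0.0341

0.034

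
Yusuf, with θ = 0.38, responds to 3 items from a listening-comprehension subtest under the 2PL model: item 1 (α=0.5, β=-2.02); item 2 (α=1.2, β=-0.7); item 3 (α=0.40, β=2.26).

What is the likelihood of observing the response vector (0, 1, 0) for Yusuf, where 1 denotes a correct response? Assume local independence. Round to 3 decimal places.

P(θ) = 1 / (1 + exp(−α(θ − β)))
P_1 = 1/(1+e^{-1.2000}) = 0.7685
P_2 = 1/(1+e^{-1.2960}) = 0.7852
P_3 = 1/(1+e^{0.7520}) = 0.3204
L = (1−P_1) × P_2 × (1−P_3) = 0.2315 × 0.7852 × 0.6796 = 0.12352

0.124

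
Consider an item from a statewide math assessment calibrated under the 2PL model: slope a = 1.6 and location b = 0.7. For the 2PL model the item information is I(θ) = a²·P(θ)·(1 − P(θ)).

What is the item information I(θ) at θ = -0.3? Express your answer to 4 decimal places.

0.3578

P = 1/(1+e^{1.6000}) = 0.1680
P(1−P) = 0.1680 × 0.8320 = 0.1398
I = a² × P(1−P) = 1.6² × 0.1398 = 0.35780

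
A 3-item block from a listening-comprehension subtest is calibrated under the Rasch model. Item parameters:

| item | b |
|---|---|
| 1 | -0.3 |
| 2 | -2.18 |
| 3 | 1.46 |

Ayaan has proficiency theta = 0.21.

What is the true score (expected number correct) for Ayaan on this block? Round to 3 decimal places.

1.764

P(theta) = 1 / (1 + exp(−(theta − b)))
P_1 = 1/(1+e^{-0.5100}) = 0.6248
P_2 = 1/(1+e^{-2.3900}) = 0.9161
P_3 = 1/(1+e^{1.2500}) = 0.2227
E[score] = 0.6248 + 0.9161 + 0.2227 = 1.7636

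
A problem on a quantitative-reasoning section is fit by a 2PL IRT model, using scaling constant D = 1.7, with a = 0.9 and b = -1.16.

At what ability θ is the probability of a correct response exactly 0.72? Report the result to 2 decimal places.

-0.54

P(θ) = 1 / (1 + exp(−D·a(θ − b)))
logit = ln(0.7200/0.2800) = 0.9445
θ = b + logit/(1.7·a) = -1.16 + 0.9445/1.5300 = -0.5427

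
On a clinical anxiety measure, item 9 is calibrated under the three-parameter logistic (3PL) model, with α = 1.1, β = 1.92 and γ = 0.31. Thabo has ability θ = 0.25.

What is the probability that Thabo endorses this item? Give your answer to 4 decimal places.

P(θ) = γ + (1 − γ) · 1 / (1 + exp(−α(θ − β)))
Exponent: 1.1 × (0.25 − 1.92) = -1.8370
1/(1 + e^{1.8370}) = 0.1374
P = 0.31 + 0.69 × 0.1374 = 0.4048

0.4048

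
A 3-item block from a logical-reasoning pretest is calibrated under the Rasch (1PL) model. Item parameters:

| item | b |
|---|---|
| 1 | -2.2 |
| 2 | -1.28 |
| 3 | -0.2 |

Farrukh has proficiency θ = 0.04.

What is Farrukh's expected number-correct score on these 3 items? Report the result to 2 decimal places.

2.25

P(θ) = 1 / (1 + exp(−(θ − b)))
P_1 = 1/(1+e^{-2.2400}) = 0.9038
P_2 = 1/(1+e^{-1.3200}) = 0.7892
P_3 = 1/(1+e^{-0.2400}) = 0.5597
E[score] = 0.9038 + 0.7892 + 0.5597 = 2.2527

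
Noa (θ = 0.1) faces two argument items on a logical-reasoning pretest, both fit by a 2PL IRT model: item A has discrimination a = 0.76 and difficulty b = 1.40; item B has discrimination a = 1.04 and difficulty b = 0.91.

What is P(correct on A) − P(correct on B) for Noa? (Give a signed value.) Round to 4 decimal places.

-0.0297

P(θ) = 1 / (1 + exp(−a(θ − b)))
P_A = 0.2713
P_B = 0.3010
P_A − P_B = -0.0297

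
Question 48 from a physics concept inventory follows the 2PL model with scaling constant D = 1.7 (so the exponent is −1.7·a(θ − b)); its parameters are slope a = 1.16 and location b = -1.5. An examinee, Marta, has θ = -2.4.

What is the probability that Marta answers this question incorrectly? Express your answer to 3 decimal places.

0.855

P(θ) = 1 / (1 + exp(−D·a(θ − b)))
Exponent: 1.7 × 1.16 × (-2.4 − (-1.5)) = -1.7748
1/(1 + e^{1.7748}) = 0.1449
P = 0.1449
P(incorrect) = 1 − 0.1449 = 0.8551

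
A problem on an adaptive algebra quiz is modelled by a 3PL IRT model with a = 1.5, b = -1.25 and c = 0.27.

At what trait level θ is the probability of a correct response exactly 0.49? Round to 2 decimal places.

P(θ) = c + (1 − c) · 1 / (1 + exp(−a(θ − b)))
Remove guessing floor: (0.49 − 0.27)/(1 − 0.27) = 0.3014
logit = ln(0.3014/0.6986) = -0.8408
θ = b + logit/(a) = -1.25 + (-0.8408)/1.5000 = -1.8105

-1.81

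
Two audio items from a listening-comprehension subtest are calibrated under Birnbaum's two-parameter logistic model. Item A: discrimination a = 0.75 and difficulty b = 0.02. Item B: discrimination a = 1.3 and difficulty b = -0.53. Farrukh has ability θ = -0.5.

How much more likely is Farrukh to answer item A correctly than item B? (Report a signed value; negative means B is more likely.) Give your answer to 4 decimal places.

P(θ) = 1 / (1 + exp(−a(θ − b)))
P_A = 0.4037
P_B = 0.5097
P_A − P_B = -0.1060

-0.1060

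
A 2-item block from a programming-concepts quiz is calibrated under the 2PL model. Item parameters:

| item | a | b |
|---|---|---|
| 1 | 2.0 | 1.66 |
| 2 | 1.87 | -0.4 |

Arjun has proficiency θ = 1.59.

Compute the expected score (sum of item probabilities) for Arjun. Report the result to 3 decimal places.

P(θ) = 1 / (1 + exp(−a(θ − b)))
P_1 = 1/(1+e^{0.1400}) = 0.4651
P_2 = 1/(1+e^{-3.7213}) = 0.9764
E[score] = 0.4651 + 0.9764 = 1.4414

1.441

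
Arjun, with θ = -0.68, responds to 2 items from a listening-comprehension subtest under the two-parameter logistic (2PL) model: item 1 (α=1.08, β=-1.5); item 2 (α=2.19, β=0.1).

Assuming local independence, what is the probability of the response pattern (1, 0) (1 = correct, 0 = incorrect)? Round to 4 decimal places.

P(θ) = 1 / (1 + exp(−α(θ − β)))
P_1 = 1/(1+e^{-0.8856}) = 0.7080
P_2 = 1/(1+e^{1.7082}) = 0.1534
L = P_1 × (1−P_2) = 0.7080 × 0.8466 = 0.59938

0.5994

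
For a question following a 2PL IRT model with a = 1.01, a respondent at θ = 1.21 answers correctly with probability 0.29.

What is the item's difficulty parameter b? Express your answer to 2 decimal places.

P(θ) = 1 / (1 + exp(−a(θ − b)))
logit(0.29) = ln(0.29/0.71) = -0.8954
b = θ − logit/(a) = 1.21 − (-0.8954)/1.0100 = 2.0965

2.10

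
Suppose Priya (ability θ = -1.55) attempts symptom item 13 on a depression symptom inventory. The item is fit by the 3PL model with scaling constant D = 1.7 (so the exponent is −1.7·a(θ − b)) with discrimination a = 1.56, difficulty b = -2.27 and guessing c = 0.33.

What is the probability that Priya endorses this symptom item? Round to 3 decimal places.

P(θ) = c + (1 − c) · 1 / (1 + exp(−D·a(θ − b)))
Exponent: 1.7 × 1.56 × (-1.55 − (-2.27)) = 1.9094
1/(1 + e^{-1.9094}) = 0.8710
P = 0.33 + 0.67 × 0.8710 = 0.9135

0.914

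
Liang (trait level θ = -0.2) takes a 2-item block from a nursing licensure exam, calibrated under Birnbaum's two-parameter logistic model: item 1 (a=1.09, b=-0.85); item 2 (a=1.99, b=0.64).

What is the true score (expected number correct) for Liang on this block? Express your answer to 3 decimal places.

P(θ) = 1 / (1 + exp(−a(θ − b)))
P_1 = 1/(1+e^{-0.7085}) = 0.6701
P_2 = 1/(1+e^{1.6716}) = 0.1582
E[score] = 0.6701 + 0.1582 = 0.8283

0.828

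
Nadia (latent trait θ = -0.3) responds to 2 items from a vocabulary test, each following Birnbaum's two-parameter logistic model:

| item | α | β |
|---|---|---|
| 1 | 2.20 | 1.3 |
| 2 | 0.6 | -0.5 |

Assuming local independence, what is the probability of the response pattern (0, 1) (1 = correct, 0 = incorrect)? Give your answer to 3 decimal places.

P(θ) = 1 / (1 + exp(−α(θ − β)))
P_1 = 1/(1+e^{3.5200}) = 0.0287
P_2 = 1/(1+e^{-0.1200}) = 0.5300
L = (1−P_1) × P_2 = 0.9713 × 0.5300 = 0.51473

0.515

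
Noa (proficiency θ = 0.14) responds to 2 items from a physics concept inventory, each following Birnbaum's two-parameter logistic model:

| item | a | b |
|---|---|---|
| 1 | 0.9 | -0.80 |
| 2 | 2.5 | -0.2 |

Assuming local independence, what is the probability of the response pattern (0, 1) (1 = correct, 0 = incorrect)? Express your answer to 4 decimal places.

P(θ) = 1 / (1 + exp(−a(θ − b)))
P_1 = 1/(1+e^{-0.8460}) = 0.6997
P_2 = 1/(1+e^{-0.8500}) = 0.7006
L = (1−P_1) × P_2 = 0.3003 × 0.7006 = 0.21036

0.2104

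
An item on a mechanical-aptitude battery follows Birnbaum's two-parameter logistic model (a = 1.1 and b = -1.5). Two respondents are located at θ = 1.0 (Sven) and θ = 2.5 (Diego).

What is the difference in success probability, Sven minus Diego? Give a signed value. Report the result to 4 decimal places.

-0.0480

P(θ) = 1 / (1 + exp(−a(θ − b)))
P(Sven) = 0.9399  [exponent 2.7500]
P(Diego) = 0.9879  [exponent 4.4000]
Difference = 0.9399 − 0.9879 = -0.0480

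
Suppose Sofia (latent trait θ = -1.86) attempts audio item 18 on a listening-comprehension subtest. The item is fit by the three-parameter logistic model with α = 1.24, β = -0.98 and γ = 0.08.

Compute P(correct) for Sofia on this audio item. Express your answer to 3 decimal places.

P(θ) = γ + (1 − γ) · 1 / (1 + exp(−α(θ − β)))
Exponent: 1.24 × (-1.86 − (-0.98)) = -1.0912
1/(1 + e^{1.0912}) = 0.2514
P = 0.08 + 0.92 × 0.2514 = 0.3113

0.311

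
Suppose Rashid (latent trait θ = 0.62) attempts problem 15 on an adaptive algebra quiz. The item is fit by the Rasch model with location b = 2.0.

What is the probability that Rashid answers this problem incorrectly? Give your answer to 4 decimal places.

P(θ) = 1 / (1 + exp(−(θ − b)))
Exponent: (0.62 − 2.0) = -1.3800
1/(1 + e^{1.3800}) = 0.2010
P = 0.2010
P(incorrect) = 1 − 0.2010 = 0.7990

0.7990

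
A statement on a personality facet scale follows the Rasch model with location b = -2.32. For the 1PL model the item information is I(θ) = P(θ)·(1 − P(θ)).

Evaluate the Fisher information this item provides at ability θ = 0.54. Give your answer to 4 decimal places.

0.0512

P = 1/(1+e^{-2.8600}) = 0.9458
P(1−P) = 0.9458 × 0.0542 = 0.0512
I = P(1−P) = 0.05123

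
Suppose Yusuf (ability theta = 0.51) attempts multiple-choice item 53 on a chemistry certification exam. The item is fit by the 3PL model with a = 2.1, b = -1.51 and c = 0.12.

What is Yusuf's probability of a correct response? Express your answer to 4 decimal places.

P(theta) = c + (1 − c) · 1 / (1 + exp(−a(theta − b)))
Exponent: 2.1 × (0.51 − (-1.51)) = 4.2420
1/(1 + e^{-4.2420}) = 0.9858
P = 0.12 + 0.88 × 0.9858 = 0.9875

0.9875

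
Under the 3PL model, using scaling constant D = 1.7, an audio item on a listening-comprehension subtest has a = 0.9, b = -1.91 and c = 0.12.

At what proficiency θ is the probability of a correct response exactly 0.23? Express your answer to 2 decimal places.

-3.18

P(θ) = c + (1 − c) · 1 / (1 + exp(−D·a(θ − b)))
Remove guessing floor: (0.23 − 0.12)/(1 − 0.12) = 0.1250
logit = ln(0.1250/0.8750) = -1.9459
θ = b + logit/(1.7·a) = -1.91 + (-1.9459)/1.5300 = -3.1818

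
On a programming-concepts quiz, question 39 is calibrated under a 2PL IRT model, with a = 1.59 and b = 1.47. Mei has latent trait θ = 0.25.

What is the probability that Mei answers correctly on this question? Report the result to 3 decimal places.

P(θ) = 1 / (1 + exp(−a(θ − b)))
Exponent: 1.59 × (0.25 − 1.47) = -1.9398
1/(1 + e^{1.9398}) = 0.1257

0.126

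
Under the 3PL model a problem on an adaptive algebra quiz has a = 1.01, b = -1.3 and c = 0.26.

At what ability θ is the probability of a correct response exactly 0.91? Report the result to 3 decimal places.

P(θ) = c + (1 − c) · 1 / (1 + exp(−a(θ − b)))
Remove guessing floor: (0.91 − 0.26)/(1 − 0.26) = 0.8784
logit = ln(0.8784/0.1216) = 1.9772
θ = b + logit/(a) = -1.3 + 1.9772/1.0100 = 0.6576

0.658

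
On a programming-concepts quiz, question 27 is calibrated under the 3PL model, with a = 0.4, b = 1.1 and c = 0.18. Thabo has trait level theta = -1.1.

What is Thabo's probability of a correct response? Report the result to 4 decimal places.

0.4204

P(theta) = c + (1 − c) · 1 / (1 + exp(−a(theta − b)))
Exponent: 0.4 × (-1.1 − 1.1) = -0.8800
1/(1 + e^{0.8800}) = 0.2932
P = 0.18 + 0.82 × 0.2932 = 0.4204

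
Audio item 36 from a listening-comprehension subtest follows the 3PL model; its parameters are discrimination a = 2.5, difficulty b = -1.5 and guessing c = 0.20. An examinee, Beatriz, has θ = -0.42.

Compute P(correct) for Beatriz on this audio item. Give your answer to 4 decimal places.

0.9496

P(θ) = c + (1 − c) · 1 / (1 + exp(−a(θ − b)))
Exponent: 2.5 × (-0.42 − (-1.5)) = 2.7000
1/(1 + e^{-2.7000}) = 0.9370
P = 0.20 + 0.80 × 0.9370 = 0.9496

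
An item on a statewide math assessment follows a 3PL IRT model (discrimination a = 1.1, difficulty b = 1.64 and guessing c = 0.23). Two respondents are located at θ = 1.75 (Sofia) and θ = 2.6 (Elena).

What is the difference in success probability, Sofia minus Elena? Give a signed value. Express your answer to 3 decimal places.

-0.163

P(θ) = c + (1 − c) · 1 / (1 + exp(−a(θ − b)))
P(Sofia) = 0.6383  [exponent 0.1210]
P(Elena) = 0.8013  [exponent 1.0560]
Difference = 0.6383 − 0.8013 = -0.1630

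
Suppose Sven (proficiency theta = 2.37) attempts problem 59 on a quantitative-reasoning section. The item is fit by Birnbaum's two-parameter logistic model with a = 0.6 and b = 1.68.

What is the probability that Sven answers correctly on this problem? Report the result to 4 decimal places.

0.6020

P(theta) = 1 / (1 + exp(−a(theta − b)))
Exponent: 0.6 × (2.37 − 1.68) = 0.4140
1/(1 + e^{-0.4140}) = 0.6020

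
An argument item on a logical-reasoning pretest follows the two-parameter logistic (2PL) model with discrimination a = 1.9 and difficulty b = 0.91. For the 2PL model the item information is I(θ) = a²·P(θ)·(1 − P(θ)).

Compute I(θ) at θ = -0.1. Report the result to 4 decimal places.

P = 1/(1+e^{1.9190}) = 0.1280
P(1−P) = 0.1280 × 0.8720 = 0.1116
I = a² × P(1−P) = 1.9² × 0.1116 = 0.40286

0.4029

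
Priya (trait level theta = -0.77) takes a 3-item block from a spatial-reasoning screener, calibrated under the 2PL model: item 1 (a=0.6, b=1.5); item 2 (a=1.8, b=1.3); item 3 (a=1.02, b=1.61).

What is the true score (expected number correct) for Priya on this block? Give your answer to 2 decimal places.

P(theta) = 1 / (1 + exp(−a(theta − b)))
P_1 = 1/(1+e^{1.3620}) = 0.2039
P_2 = 1/(1+e^{3.7260}) = 0.0235
P_3 = 1/(1+e^{2.4276}) = 0.0811
E[score] = 0.2039 + 0.0235 + 0.0811 = 0.3085

0.31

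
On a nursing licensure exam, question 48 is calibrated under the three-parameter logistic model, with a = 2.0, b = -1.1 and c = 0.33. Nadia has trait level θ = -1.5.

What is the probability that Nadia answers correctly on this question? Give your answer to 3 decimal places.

P(θ) = c + (1 − c) · 1 / (1 + exp(−a(θ − b)))
Exponent: 2.0 × (-1.5 − (-1.1)) = -0.8000
1/(1 + e^{0.8000}) = 0.3100
P = 0.33 + 0.67 × 0.3100 = 0.5377

0.538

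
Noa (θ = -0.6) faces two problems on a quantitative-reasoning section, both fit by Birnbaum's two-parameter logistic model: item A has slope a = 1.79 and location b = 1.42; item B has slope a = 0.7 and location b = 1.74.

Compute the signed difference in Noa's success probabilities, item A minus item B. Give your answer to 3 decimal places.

-0.137

P(θ) = 1 / (1 + exp(−a(θ − b)))
P_A = 0.0262
P_B = 0.1627
P_A − P_B = -0.1365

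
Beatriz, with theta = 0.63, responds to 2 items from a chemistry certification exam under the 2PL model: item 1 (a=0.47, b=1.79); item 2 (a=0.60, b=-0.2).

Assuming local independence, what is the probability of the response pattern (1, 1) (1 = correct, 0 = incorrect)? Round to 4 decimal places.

0.2283

P(theta) = 1 / (1 + exp(−a(theta − b)))
P_1 = 1/(1+e^{0.5452}) = 0.3670
P_2 = 1/(1+e^{-0.4980}) = 0.6220
L = P_1 × P_2 = 0.3670 × 0.6220 = 0.22826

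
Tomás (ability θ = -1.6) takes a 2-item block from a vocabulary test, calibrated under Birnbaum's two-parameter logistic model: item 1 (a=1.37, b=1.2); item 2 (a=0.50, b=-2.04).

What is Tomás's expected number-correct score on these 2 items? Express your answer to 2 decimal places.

0.58

P(θ) = 1 / (1 + exp(−a(θ − b)))
P_1 = 1/(1+e^{3.8360}) = 0.0211
P_2 = 1/(1+e^{-0.2200}) = 0.5548
E[score] = 0.0211 + 0.5548 = 0.5759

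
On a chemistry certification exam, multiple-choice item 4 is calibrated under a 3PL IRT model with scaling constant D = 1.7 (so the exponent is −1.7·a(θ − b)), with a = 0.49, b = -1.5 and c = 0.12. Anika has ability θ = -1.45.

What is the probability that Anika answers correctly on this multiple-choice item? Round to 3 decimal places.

P(θ) = c + (1 − c) · 1 / (1 + exp(−D·a(θ − b)))
Exponent: 1.7 × 0.49 × (-1.45 − (-1.5)) = 0.0417
1/(1 + e^{-0.0417}) = 0.5104
P = 0.12 + 0.88 × 0.5104 = 0.5692

0.569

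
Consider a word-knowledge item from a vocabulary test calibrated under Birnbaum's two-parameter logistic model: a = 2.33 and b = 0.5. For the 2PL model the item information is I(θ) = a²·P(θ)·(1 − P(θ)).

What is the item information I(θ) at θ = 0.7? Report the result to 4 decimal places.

1.2861

P = 1/(1+e^{-0.4660}) = 0.6144
P(1−P) = 0.6144 × 0.3856 = 0.2369
I = a² × P(1−P) = 2.33² × 0.2369 = 1.28613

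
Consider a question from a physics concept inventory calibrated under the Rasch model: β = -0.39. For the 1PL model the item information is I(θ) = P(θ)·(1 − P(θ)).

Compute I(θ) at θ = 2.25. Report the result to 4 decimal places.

P = 1/(1+e^{-2.6400}) = 0.9334
P(1−P) = 0.9334 × 0.0666 = 0.0622
I = P(1−P) = 0.06217

0.0622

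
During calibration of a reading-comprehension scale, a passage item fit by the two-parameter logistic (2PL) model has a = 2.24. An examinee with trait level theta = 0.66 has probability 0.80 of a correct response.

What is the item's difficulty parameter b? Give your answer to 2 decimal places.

0.04

P(theta) = 1 / (1 + exp(−a(theta − b)))
logit(0.80) = ln(0.80/0.20) = 1.3863
b = theta − logit/(a) = 0.66 − 1.3863/2.2400 = 0.0411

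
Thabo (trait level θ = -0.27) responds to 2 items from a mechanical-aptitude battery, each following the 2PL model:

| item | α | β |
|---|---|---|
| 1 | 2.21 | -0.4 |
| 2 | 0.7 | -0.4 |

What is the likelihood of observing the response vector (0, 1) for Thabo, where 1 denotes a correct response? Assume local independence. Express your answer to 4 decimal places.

0.2241

P(θ) = 1 / (1 + exp(−α(θ − β)))
P_1 = 1/(1+e^{-0.2873}) = 0.5713
P_2 = 1/(1+e^{-0.0910}) = 0.5227
L = (1−P_1) × P_2 = 0.4287 × 0.5227 = 0.22408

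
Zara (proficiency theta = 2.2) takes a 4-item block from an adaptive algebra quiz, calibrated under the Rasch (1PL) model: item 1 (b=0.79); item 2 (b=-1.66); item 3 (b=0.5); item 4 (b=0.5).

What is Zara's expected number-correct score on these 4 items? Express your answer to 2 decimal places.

3.47

P(theta) = 1 / (1 + exp(−(theta − b)))
P_1 = 1/(1+e^{-1.4100}) = 0.8038
P_2 = 1/(1+e^{-3.8600}) = 0.9794
P_3 = 1/(1+e^{-1.7000}) = 0.8455
P_4 = 1/(1+e^{-1.7000}) = 0.8455
E[score] = 0.8038 + 0.9794 + 0.8455 + 0.8455 = 3.4742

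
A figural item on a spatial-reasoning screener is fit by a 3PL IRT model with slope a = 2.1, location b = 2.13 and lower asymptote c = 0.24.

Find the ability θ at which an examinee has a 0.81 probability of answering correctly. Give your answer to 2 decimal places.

P(θ) = c + (1 − c) · 1 / (1 + exp(−a(θ − b)))
Remove guessing floor: (0.81 − 0.24)/(1 − 0.24) = 0.7500
logit = ln(0.7500/0.2500) = 1.0986
θ = b + logit/(a) = 2.13 + 1.0986/2.1000 = 2.6531

2.65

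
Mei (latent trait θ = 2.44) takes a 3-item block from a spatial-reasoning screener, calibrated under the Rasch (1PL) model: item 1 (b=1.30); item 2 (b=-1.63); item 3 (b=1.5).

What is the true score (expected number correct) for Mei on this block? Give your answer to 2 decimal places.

P(θ) = 1 / (1 + exp(−(θ − b)))
P_1 = 1/(1+e^{-1.1400}) = 0.7577
P_2 = 1/(1+e^{-4.0700}) = 0.9832
P_3 = 1/(1+e^{-0.9400}) = 0.7191
E[score] = 0.7577 + 0.9832 + 0.7191 = 2.4600

2.46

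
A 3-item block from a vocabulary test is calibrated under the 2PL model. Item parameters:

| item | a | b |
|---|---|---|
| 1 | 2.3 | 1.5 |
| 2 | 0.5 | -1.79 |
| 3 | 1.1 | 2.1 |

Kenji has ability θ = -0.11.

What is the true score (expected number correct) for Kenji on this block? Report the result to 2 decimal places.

P(θ) = 1 / (1 + exp(−a(θ − b)))
P_1 = 1/(1+e^{3.7030}) = 0.0241
P_2 = 1/(1+e^{-0.8400}) = 0.6985
P_3 = 1/(1+e^{2.4310}) = 0.0808
E[score] = 0.0241 + 0.6985 + 0.0808 = 0.8034

0.80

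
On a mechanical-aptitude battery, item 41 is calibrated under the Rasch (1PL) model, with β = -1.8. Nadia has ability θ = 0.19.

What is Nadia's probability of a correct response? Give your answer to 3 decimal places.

P(θ) = 1 / (1 + exp(−(θ − β)))
Exponent: (0.19 − (-1.8)) = 1.9900
1/(1 + e^{-1.9900}) = 0.8797
P = 0.8797

0.880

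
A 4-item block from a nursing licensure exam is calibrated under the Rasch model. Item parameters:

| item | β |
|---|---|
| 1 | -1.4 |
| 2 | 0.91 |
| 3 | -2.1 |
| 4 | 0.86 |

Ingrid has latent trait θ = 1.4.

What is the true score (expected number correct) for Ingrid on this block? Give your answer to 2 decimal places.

3.17

P(θ) = 1 / (1 + exp(−(θ − β)))
P_1 = 1/(1+e^{-2.8000}) = 0.9427
P_2 = 1/(1+e^{-0.4900}) = 0.6201
P_3 = 1/(1+e^{-3.5000}) = 0.9707
P_4 = 1/(1+e^{-0.5400}) = 0.6318
E[score] = 0.9427 + 0.6201 + 0.9707 + 0.6318 = 3.1653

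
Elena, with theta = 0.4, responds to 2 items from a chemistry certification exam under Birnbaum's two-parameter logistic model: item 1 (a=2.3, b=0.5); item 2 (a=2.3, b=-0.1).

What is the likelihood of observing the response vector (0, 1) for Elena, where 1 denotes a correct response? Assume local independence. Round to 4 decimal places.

0.4232

P(theta) = 1 / (1 + exp(−a(theta − b)))
P_1 = 1/(1+e^{0.2300}) = 0.4428
P_2 = 1/(1+e^{-1.1500}) = 0.7595
L = (1−P_1) × P_2 = 0.5572 × 0.7595 = 0.42324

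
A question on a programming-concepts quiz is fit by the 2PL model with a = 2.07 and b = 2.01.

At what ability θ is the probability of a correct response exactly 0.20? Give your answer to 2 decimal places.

P(θ) = 1 / (1 + exp(−a(θ − b)))
logit = ln(0.2000/0.8000) = -1.3863
θ = b + logit/(a) = 2.01 + (-1.3863)/2.0700 = 1.3403

1.34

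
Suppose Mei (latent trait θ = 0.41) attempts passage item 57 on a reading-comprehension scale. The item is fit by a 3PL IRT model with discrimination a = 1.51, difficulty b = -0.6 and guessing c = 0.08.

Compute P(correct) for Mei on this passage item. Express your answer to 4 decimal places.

0.8356

P(θ) = c + (1 − c) · 1 / (1 + exp(−a(θ − b)))
Exponent: 1.51 × (0.41 − (-0.6)) = 1.5251
1/(1 + e^{-1.5251}) = 0.8213
P = 0.08 + 0.92 × 0.8213 = 0.8356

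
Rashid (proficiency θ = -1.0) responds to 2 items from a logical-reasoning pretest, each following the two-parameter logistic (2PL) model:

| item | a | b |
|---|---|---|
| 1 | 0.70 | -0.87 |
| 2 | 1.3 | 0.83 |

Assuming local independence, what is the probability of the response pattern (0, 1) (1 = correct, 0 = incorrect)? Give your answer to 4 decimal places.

0.0443

P(θ) = 1 / (1 + exp(−a(θ − b)))
P_1 = 1/(1+e^{0.0910}) = 0.4773
P_2 = 1/(1+e^{2.3790}) = 0.0848
L = (1−P_1) × P_2 = 0.5227 × 0.0848 = 0.04432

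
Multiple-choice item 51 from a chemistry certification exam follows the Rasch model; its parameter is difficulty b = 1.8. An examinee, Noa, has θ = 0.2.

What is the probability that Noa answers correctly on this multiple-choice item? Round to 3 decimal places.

0.168

P(θ) = 1 / (1 + exp(−(θ − b)))
Exponent: (0.2 − 1.8) = -1.6000
1/(1 + e^{1.6000}) = 0.1680
P = 0.1680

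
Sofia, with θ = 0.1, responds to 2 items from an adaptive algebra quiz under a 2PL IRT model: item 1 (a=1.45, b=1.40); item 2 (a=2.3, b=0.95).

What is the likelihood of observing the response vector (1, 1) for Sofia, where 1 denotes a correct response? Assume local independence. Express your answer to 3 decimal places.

0.016

P(θ) = 1 / (1 + exp(−a(θ − b)))
P_1 = 1/(1+e^{1.8850}) = 0.1318
P_2 = 1/(1+e^{1.9550}) = 0.1240
L = P_1 × P_2 = 0.1318 × 0.1240 = 0.01635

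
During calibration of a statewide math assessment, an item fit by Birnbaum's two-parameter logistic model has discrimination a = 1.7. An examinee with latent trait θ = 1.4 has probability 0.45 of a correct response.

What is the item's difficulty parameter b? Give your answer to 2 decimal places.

P(θ) = 1 / (1 + exp(−a(θ − b)))
logit(0.45) = ln(0.45/0.55) = -0.2007
b = θ − logit/(a) = 1.4 − (-0.2007)/1.7000 = 1.5180

1.52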